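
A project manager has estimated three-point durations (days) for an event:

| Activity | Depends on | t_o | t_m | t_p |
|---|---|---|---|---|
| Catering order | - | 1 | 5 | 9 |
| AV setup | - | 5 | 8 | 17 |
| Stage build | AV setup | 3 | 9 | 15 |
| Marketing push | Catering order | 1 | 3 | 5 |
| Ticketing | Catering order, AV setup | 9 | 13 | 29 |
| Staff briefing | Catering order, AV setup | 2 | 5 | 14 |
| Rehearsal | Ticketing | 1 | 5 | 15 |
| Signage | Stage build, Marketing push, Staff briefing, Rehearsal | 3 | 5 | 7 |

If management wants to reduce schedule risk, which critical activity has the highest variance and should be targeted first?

Ticketing

te_Catering order = (1 + 4·5 + 9)/6 = 30/6 = 5; σ²_Catering order = ((9−1)/6)² = 1.778
te_AV setup = (5 + 4·8 + 17)/6 = 54/6 = 9; σ²_AV setup = ((17−5)/6)² = 4.000
te_Stage build = (3 + 4·9 + 15)/6 = 54/6 = 9; σ²_Stage build = ((15−3)/6)² = 4.000
te_Marketing push = (1 + 4·3 + 5)/6 = 18/6 = 3; σ²_Marketing push = ((5−1)/6)² = 0.444
te_Ticketing = (9 + 4·13 + 29)/6 = 90/6 = 15; σ²_Ticketing = ((29−9)/6)² = 11.111
te_Staff briefing = (2 + 4·5 + 14)/6 = 36/6 = 6; σ²_Staff briefing = ((14−2)/6)² = 4.000
te_Rehearsal = (1 + 4·5 + 15)/6 = 36/6 = 6; σ²_Rehearsal = ((15−1)/6)² = 5.444
te_Signage = (3 + 4·5 + 7)/6 = 30/6 = 5; σ²_Signage = ((7−3)/6)² = 0.444

Forward pass:
ES_Catering order = 0; EF_Catering order = 5
ES_AV setup = 0; EF_AV setup = 9
ES_Stage build = 9; EF_Stage build = 9+9 = 18
ES_Marketing push = 5; EF_Marketing push = 5+3 = 8
ES_Ticketing = max(EF_Catering order=5, EF_AV setup=9) = 9; EF_Ticketing = 9+15 = 24
ES_Staff briefing = max(EF_Catering order=5, EF_AV setup=9) = 9; EF_Staff briefing = 9+6 = 15
ES_Rehearsal = 24; EF_Rehearsal = 24+6 = 30
ES_Signage = max(EF_Stage build=18, EF_Marketing push=8, EF_Staff briefing=15, EF_Rehearsal=30) = 30; EF_Signage = 30+5 = 35
Expected project duration μ = 35 days. Critical path: AV setup → Ticketing → Rehearsal → Signage.

Variances on critical path: σ²_AV setup=4.000, σ²_Ticketing=11.111, σ²_Rehearsal=5.444, σ²_Signage=0.444.
Largest is σ²_Ticketing = 11.111.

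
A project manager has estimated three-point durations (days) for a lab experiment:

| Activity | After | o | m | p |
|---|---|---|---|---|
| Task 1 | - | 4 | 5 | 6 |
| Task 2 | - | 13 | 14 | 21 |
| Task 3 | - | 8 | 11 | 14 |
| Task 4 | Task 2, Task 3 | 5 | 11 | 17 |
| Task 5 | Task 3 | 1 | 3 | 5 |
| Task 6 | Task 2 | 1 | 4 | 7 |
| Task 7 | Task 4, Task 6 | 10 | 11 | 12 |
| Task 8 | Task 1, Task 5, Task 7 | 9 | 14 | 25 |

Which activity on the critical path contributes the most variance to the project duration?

Task 8

te_Task 1 = (4 + 4·5 + 6)/6 = 30/6 = 5; σ²_Task 1 = ((6−4)/6)² = 0.111
te_Task 2 = (13 + 4·14 + 21)/6 = 90/6 = 15; σ²_Task 2 = ((21−13)/6)² = 1.778
te_Task 3 = (8 + 4·11 + 14)/6 = 66/6 = 11; σ²_Task 3 = ((14−8)/6)² = 1.000
te_Task 4 = (5 + 4·11 + 17)/6 = 66/6 = 11; σ²_Task 4 = ((17−5)/6)² = 4.000
te_Task 5 = (1 + 4·3 + 5)/6 = 18/6 = 3; σ²_Task 5 = ((5−1)/6)² = 0.444
te_Task 6 = (1 + 4·4 + 7)/6 = 24/6 = 4; σ²_Task 6 = ((7−1)/6)² = 1.000
te_Task 7 = (10 + 4·11 + 12)/6 = 66/6 = 11; σ²_Task 7 = ((12−10)/6)² = 0.111
te_Task 8 = (9 + 4·14 + 25)/6 = 90/6 = 15; σ²_Task 8 = ((25−9)/6)² = 7.111

Forward pass:
ES_Task 1 = 0; EF_Task 1 = 5
ES_Task 2 = 0; EF_Task 2 = 15
ES_Task 3 = 0; EF_Task 3 = 11
ES_Task 4 = max(EF_Task 2=15, EF_Task 3=11) = 15; EF_Task 4 = 15+11 = 26
ES_Task 5 = 11; EF_Task 5 = 11+3 = 14
ES_Task 6 = 15; EF_Task 6 = 15+4 = 19
ES_Task 7 = max(EF_Task 4=26, EF_Task 6=19) = 26; EF_Task 7 = 26+11 = 37
ES_Task 8 = max(EF_Task 1=5, EF_Task 5=14, EF_Task 7=37) = 37; EF_Task 8 = 37+15 = 52
Expected project duration μ = 52 days. Critical path: Task 2 → Task 4 → Task 7 → Task 8.

Variances on critical path: σ²_Task 2=1.778, σ²_Task 4=4.000, σ²_Task 7=0.111, σ²_Task 8=7.111.
Largest is σ²_Task 8 = 7.111.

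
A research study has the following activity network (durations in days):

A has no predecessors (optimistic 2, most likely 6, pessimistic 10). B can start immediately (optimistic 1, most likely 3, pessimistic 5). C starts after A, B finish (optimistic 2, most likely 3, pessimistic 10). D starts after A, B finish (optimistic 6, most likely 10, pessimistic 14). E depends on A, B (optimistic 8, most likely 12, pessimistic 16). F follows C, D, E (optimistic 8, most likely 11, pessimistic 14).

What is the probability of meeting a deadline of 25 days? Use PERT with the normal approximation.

te_A = (2 + 4·6 + 10)/6 = 36/6 = 6; σ²_A = ((10−2)/6)² = 1.778
te_B = (1 + 4·3 + 5)/6 = 18/6 = 3; σ²_B = ((5−1)/6)² = 0.444
te_C = (2 + 4·3 + 10)/6 = 24/6 = 4; σ²_C = ((10−2)/6)² = 1.778
te_D = (6 + 4·10 + 14)/6 = 60/6 = 10; σ²_D = ((14−6)/6)² = 1.778
te_E = (8 + 4·12 + 16)/6 = 72/6 = 12; σ²_E = ((16−8)/6)² = 1.778
te_F = (8 + 4·11 + 14)/6 = 66/6 = 11; σ²_F = ((14−8)/6)² = 1.000

Forward pass:
ES_A = 0; EF_A = 6
ES_B = 0; EF_B = 3
ES_C = max(EF_A=6, EF_B=3) = 6; EF_C = 6+4 = 10
ES_D = max(EF_A=6, EF_B=3) = 6; EF_D = 6+10 = 16
ES_E = max(EF_A=6, EF_B=3) = 6; EF_E = 6+12 = 18
ES_F = max(EF_C=10, EF_D=16, EF_E=18) = 18; EF_F = 18+11 = 29
Expected project duration μ = 29 days. Critical path: A → E → F.

Variance along critical path = 1.778 + 1.778 + 1.000 = 4.556; σ = √4.556 = 2.134 days.
Z = (25 − 29) / 2.134 = -1.874
P(T ≤ 25) = Φ(-1.874) ≈ 0.030

0.030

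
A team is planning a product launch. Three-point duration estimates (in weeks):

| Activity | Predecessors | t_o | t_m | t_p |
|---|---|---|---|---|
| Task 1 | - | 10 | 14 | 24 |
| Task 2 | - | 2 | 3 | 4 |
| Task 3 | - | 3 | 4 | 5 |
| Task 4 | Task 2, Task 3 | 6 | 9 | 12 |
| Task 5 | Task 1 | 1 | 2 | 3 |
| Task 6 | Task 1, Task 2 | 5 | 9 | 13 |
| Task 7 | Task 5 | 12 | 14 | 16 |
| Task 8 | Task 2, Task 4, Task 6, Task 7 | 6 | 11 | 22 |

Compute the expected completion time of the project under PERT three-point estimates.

43 weeks

te_Task 1 = (10 + 4·14 + 24)/6 = 90/6 = 15
te_Task 2 = (2 + 4·3 + 4)/6 = 18/6 = 3
te_Task 3 = (3 + 4·4 + 5)/6 = 24/6 = 4
te_Task 4 = (6 + 4·9 + 12)/6 = 54/6 = 9
te_Task 5 = (1 + 4·2 + 3)/6 = 12/6 = 2
te_Task 6 = (5 + 4·9 + 13)/6 = 54/6 = 9
te_Task 7 = (12 + 4·14 + 16)/6 = 84/6 = 14
te_Task 8 = (6 + 4·11 + 22)/6 = 72/6 = 12

Forward pass:
ES_Task 1 = 0; EF_Task 1 = 15
ES_Task 2 = 0; EF_Task 2 = 3
ES_Task 3 = 0; EF_Task 3 = 4
ES_Task 4 = max(EF_Task 2=3, EF_Task 3=4) = 4; EF_Task 4 = 4+9 = 13
ES_Task 5 = 15; EF_Task 5 = 15+2 = 17
ES_Task 6 = max(EF_Task 1=15, EF_Task 2=3) = 15; EF_Task 6 = 15+9 = 24
ES_Task 7 = 17; EF_Task 7 = 17+14 = 31
ES_Task 8 = max(EF_Task 2=3, EF_Task 4=13, EF_Task 6=24, EF_Task 7=31) = 31; EF_Task 8 = 31+12 = 43
Expected project duration μ = 43 weeks. Critical path: Task 1 → Task 5 → Task 7 → Task 8.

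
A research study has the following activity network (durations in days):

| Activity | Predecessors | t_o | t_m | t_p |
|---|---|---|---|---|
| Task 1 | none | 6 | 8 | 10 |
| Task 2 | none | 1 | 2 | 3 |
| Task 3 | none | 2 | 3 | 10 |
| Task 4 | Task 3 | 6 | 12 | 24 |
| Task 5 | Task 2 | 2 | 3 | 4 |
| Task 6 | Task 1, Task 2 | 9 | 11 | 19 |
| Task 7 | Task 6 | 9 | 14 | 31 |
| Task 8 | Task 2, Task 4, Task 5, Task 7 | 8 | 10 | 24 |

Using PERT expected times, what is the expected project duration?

48 days

te_Task 1 = (6 + 4·8 + 10)/6 = 48/6 = 8
te_Task 2 = (1 + 4·2 + 3)/6 = 12/6 = 2
te_Task 3 = (2 + 4·3 + 10)/6 = 24/6 = 4
te_Task 4 = (6 + 4·12 + 24)/6 = 78/6 = 13
te_Task 5 = (2 + 4·3 + 4)/6 = 18/6 = 3
te_Task 6 = (9 + 4·11 + 19)/6 = 72/6 = 12
te_Task 7 = (9 + 4·14 + 31)/6 = 96/6 = 16
te_Task 8 = (8 + 4·10 + 24)/6 = 72/6 = 12

Forward pass:
ES_Task 1 = 0; EF_Task 1 = 8
ES_Task 2 = 0; EF_Task 2 = 2
ES_Task 3 = 0; EF_Task 3 = 4
ES_Task 4 = 4; EF_Task 4 = 4+13 = 17
ES_Task 5 = 2; EF_Task 5 = 2+3 = 5
ES_Task 6 = max(EF_Task 1=8, EF_Task 2=2) = 8; EF_Task 6 = 8+12 = 20
ES_Task 7 = 20; EF_Task 7 = 20+16 = 36
ES_Task 8 = max(EF_Task 2=2, EF_Task 4=17, EF_Task 5=5, EF_Task 7=36) = 36; EF_Task 8 = 36+12 = 48
Expected project duration μ = 48 days. Critical path: Task 1 → Task 6 → Task 7 → Task 8.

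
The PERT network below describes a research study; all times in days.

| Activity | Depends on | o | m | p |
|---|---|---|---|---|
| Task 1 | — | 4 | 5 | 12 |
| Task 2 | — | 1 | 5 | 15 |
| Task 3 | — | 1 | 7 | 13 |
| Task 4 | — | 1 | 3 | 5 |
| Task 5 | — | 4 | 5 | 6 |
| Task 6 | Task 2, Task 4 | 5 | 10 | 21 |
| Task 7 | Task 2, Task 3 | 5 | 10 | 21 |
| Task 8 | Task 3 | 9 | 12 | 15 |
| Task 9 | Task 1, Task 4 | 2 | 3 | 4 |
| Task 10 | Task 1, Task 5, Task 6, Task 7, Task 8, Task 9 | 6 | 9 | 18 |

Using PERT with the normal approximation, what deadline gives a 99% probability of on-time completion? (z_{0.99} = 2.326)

te_Task 1 = (4 + 4·5 + 12)/6 = 36/6 = 6; σ²_Task 1 = ((12−4)/6)² = 1.778
te_Task 2 = (1 + 4·5 + 15)/6 = 36/6 = 6; σ²_Task 2 = ((15−1)/6)² = 5.444
te_Task 3 = (1 + 4·7 + 13)/6 = 42/6 = 7; σ²_Task 3 = ((13−1)/6)² = 4.000
te_Task 4 = (1 + 4·3 + 5)/6 = 18/6 = 3; σ²_Task 4 = ((5−1)/6)² = 0.444
te_Task 5 = (4 + 4·5 + 6)/6 = 30/6 = 5; σ²_Task 5 = ((6−4)/6)² = 0.111
te_Task 6 = (5 + 4·10 + 21)/6 = 66/6 = 11; σ²_Task 6 = ((21−5)/6)² = 7.111
te_Task 7 = (5 + 4·10 + 21)/6 = 66/6 = 11; σ²_Task 7 = ((21−5)/6)² = 7.111
te_Task 8 = (9 + 4·12 + 15)/6 = 72/6 = 12; σ²_Task 8 = ((15−9)/6)² = 1.000
te_Task 9 = (2 + 4·3 + 4)/6 = 18/6 = 3; σ²_Task 9 = ((4−2)/6)² = 0.111
te_Task 10 = (6 + 4·9 + 18)/6 = 60/6 = 10; σ²_Task 10 = ((18−6)/6)² = 4.000

Forward pass:
ES_Task 1 = 0; EF_Task 1 = 6
ES_Task 2 = 0; EF_Task 2 = 6
ES_Task 3 = 0; EF_Task 3 = 7
ES_Task 4 = 0; EF_Task 4 = 3
ES_Task 5 = 0; EF_Task 5 = 5
ES_Task 6 = max(EF_Task 2=6, EF_Task 4=3) = 6; EF_Task 6 = 6+11 = 17
ES_Task 7 = max(EF_Task 2=6, EF_Task 3=7) = 7; EF_Task 7 = 7+11 = 18
ES_Task 8 = 7; EF_Task 8 = 7+12 = 19
ES_Task 9 = max(EF_Task 1=6, EF_Task 4=3) = 6; EF_Task 9 = 6+3 = 9
ES_Task 10 = max(EF_Task 1=6, EF_Task 5=5, EF_Task 6=17, EF_Task 7=18, EF_Task 8=19, EF_Task 9=9) = 19; EF_Task 10 = 19+10 = 29
Expected project duration μ = 29 days. Critical path: Task 3 → Task 8 → Task 10.

Variance along critical path = 4.000 + 1.000 + 4.000 = 9.000; σ = 3.000 days.
D = μ + z·σ = 29 + 2.326·3.000 = 36.0 days

36.0 days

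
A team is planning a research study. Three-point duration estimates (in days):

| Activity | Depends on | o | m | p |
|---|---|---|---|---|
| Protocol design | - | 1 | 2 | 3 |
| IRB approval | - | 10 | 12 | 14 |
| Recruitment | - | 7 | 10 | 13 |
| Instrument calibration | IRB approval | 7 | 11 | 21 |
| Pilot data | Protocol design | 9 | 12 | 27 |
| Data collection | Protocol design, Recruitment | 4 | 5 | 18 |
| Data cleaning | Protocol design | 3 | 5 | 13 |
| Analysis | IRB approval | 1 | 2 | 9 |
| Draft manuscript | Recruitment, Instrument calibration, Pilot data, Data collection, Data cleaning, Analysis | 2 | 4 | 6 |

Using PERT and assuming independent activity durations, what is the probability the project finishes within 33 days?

0.977

te_Protocol design = (1 + 4·2 + 3)/6 = 12/6 = 2; σ²_Protocol design = ((3−1)/6)² = 0.111
te_IRB approval = (10 + 4·12 + 14)/6 = 72/6 = 12; σ²_IRB approval = ((14−10)/6)² = 0.444
te_Recruitment = (7 + 4·10 + 13)/6 = 60/6 = 10; σ²_Recruitment = ((13−7)/6)² = 1.000
te_Instrument calibration = (7 + 4·11 + 21)/6 = 72/6 = 12; σ²_Instrument calibration = ((21−7)/6)² = 5.444
te_Pilot data = (9 + 4·12 + 27)/6 = 84/6 = 14; σ²_Pilot data = ((27−9)/6)² = 9.000
te_Data collection = (4 + 4·5 + 18)/6 = 42/6 = 7; σ²_Data collection = ((18−4)/6)² = 5.444
te_Data cleaning = (3 + 4·5 + 13)/6 = 36/6 = 6; σ²_Data cleaning = ((13−3)/6)² = 2.778
te_Analysis = (1 + 4·2 + 9)/6 = 18/6 = 3; σ²_Analysis = ((9−1)/6)² = 1.778
te_Draft manuscript = (2 + 4·4 + 6)/6 = 24/6 = 4; σ²_Draft manuscript = ((6−2)/6)² = 0.444

Forward pass:
ES_Protocol design = 0; EF_Protocol design = 2
ES_IRB approval = 0; EF_IRB approval = 12
ES_Recruitment = 0; EF_Recruitment = 10
ES_Instrument calibration = 12; EF_Instrument calibration = 12+12 = 24
ES_Pilot data = 2; EF_Pilot data = 2+14 = 16
ES_Data collection = max(EF_Protocol design=2, EF_Recruitment=10) = 10; EF_Data collection = 10+7 = 17
ES_Data cleaning = 2; EF_Data cleaning = 2+6 = 8
ES_Analysis = 12; EF_Analysis = 12+3 = 15
ES_Draft manuscript = max(EF_Recruitment=10, EF_Instrument calibration=24, EF_Pilot data=16, EF_Data collection=17, EF_Data cleaning=8, EF_Analysis=15) = 24; EF_Draft manuscript = 24+4 = 28
Expected project duration μ = 28 days. Critical path: IRB approval → Instrument calibration → Draft manuscript.

Variance along critical path = 0.444 + 5.444 + 0.444 = 6.333; σ = √6.333 = 2.517 days.
Z = (33 − 28) / 2.517 = 1.987
P(T ≤ 33) = Φ(1.987) ≈ 0.977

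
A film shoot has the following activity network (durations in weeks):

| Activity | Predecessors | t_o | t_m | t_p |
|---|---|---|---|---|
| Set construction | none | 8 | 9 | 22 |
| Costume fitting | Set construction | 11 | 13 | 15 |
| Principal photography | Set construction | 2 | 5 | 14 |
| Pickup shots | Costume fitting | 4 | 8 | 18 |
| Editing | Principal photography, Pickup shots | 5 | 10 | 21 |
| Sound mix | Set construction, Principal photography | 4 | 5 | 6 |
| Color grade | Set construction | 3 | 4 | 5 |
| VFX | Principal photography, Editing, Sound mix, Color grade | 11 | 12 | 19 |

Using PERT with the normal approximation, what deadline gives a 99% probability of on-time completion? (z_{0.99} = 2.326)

67.5 weeks

te_Set construction = (8 + 4·9 + 22)/6 = 66/6 = 11; σ²_Set construction = ((22−8)/6)² = 5.444
te_Costume fitting = (11 + 4·13 + 15)/6 = 78/6 = 13; σ²_Costume fitting = ((15−11)/6)² = 0.444
te_Principal photography = (2 + 4·5 + 14)/6 = 36/6 = 6; σ²_Principal photography = ((14−2)/6)² = 4.000
te_Pickup shots = (4 + 4·8 + 18)/6 = 54/6 = 9; σ²_Pickup shots = ((18−4)/6)² = 5.444
te_Editing = (5 + 4·10 + 21)/6 = 66/6 = 11; σ²_Editing = ((21−5)/6)² = 7.111
te_Sound mix = (4 + 4·5 + 6)/6 = 30/6 = 5; σ²_Sound mix = ((6−4)/6)² = 0.111
te_Color grade = (3 + 4·4 + 5)/6 = 24/6 = 4; σ²_Color grade = ((5−3)/6)² = 0.111
te_VFX = (11 + 4·12 + 19)/6 = 78/6 = 13; σ²_VFX = ((19−11)/6)² = 1.778

Forward pass:
ES_Set construction = 0; EF_Set construction = 11
ES_Costume fitting = 11; EF_Costume fitting = 11+13 = 24
ES_Principal photography = 11; EF_Principal photography = 11+6 = 17
ES_Pickup shots = 24; EF_Pickup shots = 24+9 = 33
ES_Editing = max(EF_Principal photography=17, EF_Pickup shots=33) = 33; EF_Editing = 33+11 = 44
ES_Sound mix = max(EF_Set construction=11, EF_Principal photography=17) = 17; EF_Sound mix = 17+5 = 22
ES_Color grade = 11; EF_Color grade = 11+4 = 15
ES_VFX = max(EF_Principal photography=17, EF_Editing=44, EF_Sound mix=22, EF_Color grade=15) = 44; EF_VFX = 44+13 = 57
Expected project duration μ = 57 weeks. Critical path: Set construction → Costume fitting → Pickup shots → Editing → VFX.

Variance along critical path = 5.444 + 0.444 + 5.444 + 7.111 + 1.778 = 20.222; σ = 4.497 weeks.
D = μ + z·σ = 57 + 2.326·4.497 = 67.5 weeks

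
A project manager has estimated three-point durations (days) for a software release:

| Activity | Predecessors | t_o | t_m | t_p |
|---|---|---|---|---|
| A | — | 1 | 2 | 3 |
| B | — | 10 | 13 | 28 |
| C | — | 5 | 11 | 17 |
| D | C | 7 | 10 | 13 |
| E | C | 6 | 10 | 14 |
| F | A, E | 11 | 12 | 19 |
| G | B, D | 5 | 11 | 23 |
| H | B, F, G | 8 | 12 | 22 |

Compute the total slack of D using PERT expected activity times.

1 days

te_A = (1 + 4·2 + 3)/6 = 12/6 = 2
te_B = (10 + 4·13 + 28)/6 = 90/6 = 15
te_C = (5 + 4·11 + 17)/6 = 66/6 = 11
te_D = (7 + 4·10 + 13)/6 = 60/6 = 10
te_E = (6 + 4·10 + 14)/6 = 60/6 = 10
te_F = (11 + 4·12 + 19)/6 = 78/6 = 13
te_G = (5 + 4·11 + 23)/6 = 72/6 = 12
te_H = (8 + 4·12 + 22)/6 = 78/6 = 13

Forward pass:
ES_A = 0; EF_A = 2
ES_B = 0; EF_B = 15
ES_C = 0; EF_C = 11
ES_D = 11; EF_D = 11+10 = 21
ES_E = 11; EF_E = 11+10 = 21
ES_F = max(EF_A=2, EF_E=21) = 21; EF_F = 21+13 = 34
ES_G = max(EF_B=15, EF_D=21) = 21; EF_G = 21+12 = 33
ES_H = max(EF_B=15, EF_F=34, EF_G=33) = 34; EF_H = 34+13 = 47
Expected project duration μ = 47 days. Critical path: C → E → F → H.

Backward pass:
LF_H = 47; LS_H = 47−13 = 34
LF_G = LS_H = 34; LS_G = 34−12 = 22
LF_F = LS_H = 34; LS_F = 34−13 = 21
LF_E = LS_F = 21; LS_E = 21−10 = 11
LF_D = LS_G = 22; LS_D = 22−10 = 12
LF_C = min(LS_D=12, LS_E=11) = 11; LS_C = 11−11 = 0
LF_B = min(LS_G=22, LS_H=34) = 22; LS_B = 22−15 = 7
LF_A = LS_F = 21; LS_A = 21−2 = 19
Slack_D = LS_D − ES_D = 12 − 11 = 1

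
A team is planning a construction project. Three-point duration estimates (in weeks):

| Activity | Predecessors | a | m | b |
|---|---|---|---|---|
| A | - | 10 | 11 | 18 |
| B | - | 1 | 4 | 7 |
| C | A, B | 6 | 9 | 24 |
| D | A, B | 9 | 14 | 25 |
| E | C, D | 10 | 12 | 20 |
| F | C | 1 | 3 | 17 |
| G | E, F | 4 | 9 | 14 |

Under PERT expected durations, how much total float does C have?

te_A = (10 + 4·11 + 18)/6 = 72/6 = 12
te_B = (1 + 4·4 + 7)/6 = 24/6 = 4
te_C = (6 + 4·9 + 24)/6 = 66/6 = 11
te_D = (9 + 4·14 + 25)/6 = 90/6 = 15
te_E = (10 + 4·12 + 20)/6 = 78/6 = 13
te_F = (1 + 4·3 + 17)/6 = 30/6 = 5
te_G = (4 + 4·9 + 14)/6 = 54/6 = 9

Forward pass:
ES_A = 0; EF_A = 12
ES_B = 0; EF_B = 4
ES_C = max(EF_A=12, EF_B=4) = 12; EF_C = 12+11 = 23
ES_D = max(EF_A=12, EF_B=4) = 12; EF_D = 12+15 = 27
ES_E = max(EF_C=23, EF_D=27) = 27; EF_E = 27+13 = 40
ES_F = 23; EF_F = 23+5 = 28
ES_G = max(EF_E=40, EF_F=28) = 40; EF_G = 40+9 = 49
Expected project duration μ = 49 weeks. Critical path: A → D → E → G.

Backward pass:
LF_G = 49; LS_G = 49−9 = 40
LF_F = LS_G = 40; LS_F = 40−5 = 35
LF_E = LS_G = 40; LS_E = 40−13 = 27
LF_D = LS_E = 27; LS_D = 27−15 = 12
LF_C = min(LS_E=27, LS_F=35) = 27; LS_C = 27−11 = 16
LF_B = min(LS_C=16, LS_D=12) = 12; LS_B = 12−4 = 8
LF_A = min(LS_C=16, LS_D=12) = 12; LS_A = 12−12 = 0
Slack_C = LS_C − ES_C = 16 − 12 = 4

4 weeks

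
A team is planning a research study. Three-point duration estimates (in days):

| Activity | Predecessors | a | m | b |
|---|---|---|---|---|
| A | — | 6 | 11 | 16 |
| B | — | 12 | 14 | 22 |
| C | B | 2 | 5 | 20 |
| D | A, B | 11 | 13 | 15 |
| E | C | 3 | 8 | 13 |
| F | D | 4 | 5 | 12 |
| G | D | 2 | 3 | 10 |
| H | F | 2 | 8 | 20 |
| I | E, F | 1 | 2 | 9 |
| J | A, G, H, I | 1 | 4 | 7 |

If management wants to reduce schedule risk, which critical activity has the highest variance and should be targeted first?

H

te_A = (6 + 4·11 + 16)/6 = 66/6 = 11; σ²_A = ((16−6)/6)² = 2.778
te_B = (12 + 4·14 + 22)/6 = 90/6 = 15; σ²_B = ((22−12)/6)² = 2.778
te_C = (2 + 4·5 + 20)/6 = 42/6 = 7; σ²_C = ((20−2)/6)² = 9.000
te_D = (11 + 4·13 + 15)/6 = 78/6 = 13; σ²_D = ((15−11)/6)² = 0.444
te_E = (3 + 4·8 + 13)/6 = 48/6 = 8; σ²_E = ((13−3)/6)² = 2.778
te_F = (4 + 4·5 + 12)/6 = 36/6 = 6; σ²_F = ((12−4)/6)² = 1.778
te_G = (2 + 4·3 + 10)/6 = 24/6 = 4; σ²_G = ((10−2)/6)² = 1.778
te_H = (2 + 4·8 + 20)/6 = 54/6 = 9; σ²_H = ((20−2)/6)² = 9.000
te_I = (1 + 4·2 + 9)/6 = 18/6 = 3; σ²_I = ((9−1)/6)² = 1.778
te_J = (1 + 4·4 + 7)/6 = 24/6 = 4; σ²_J = ((7−1)/6)² = 1.000

Forward pass:
ES_A = 0; EF_A = 11
ES_B = 0; EF_B = 15
ES_C = 15; EF_C = 15+7 = 22
ES_D = max(EF_A=11, EF_B=15) = 15; EF_D = 15+13 = 28
ES_E = 22; EF_E = 22+8 = 30
ES_F = 28; EF_F = 28+6 = 34
ES_G = 28; EF_G = 28+4 = 32
ES_H = 34; EF_H = 34+9 = 43
ES_I = max(EF_E=30, EF_F=34) = 34; EF_I = 34+3 = 37
ES_J = max(EF_A=11, EF_G=32, EF_H=43, EF_I=37) = 43; EF_J = 43+4 = 47
Expected project duration μ = 47 days. Critical path: B → D → F → H → J.

Variances on critical path: σ²_B=2.778, σ²_D=0.444, σ²_F=1.778, σ²_H=9.000, σ²_J=1.000.
Largest is σ²_H = 9.000.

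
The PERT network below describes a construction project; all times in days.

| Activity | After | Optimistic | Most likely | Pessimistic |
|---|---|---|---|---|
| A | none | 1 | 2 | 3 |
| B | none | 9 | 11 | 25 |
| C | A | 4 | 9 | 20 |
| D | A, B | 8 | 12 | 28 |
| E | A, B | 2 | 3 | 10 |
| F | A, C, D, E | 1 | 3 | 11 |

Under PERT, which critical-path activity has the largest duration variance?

D

te_A = (1 + 4·2 + 3)/6 = 12/6 = 2; σ²_A = ((3−1)/6)² = 0.111
te_B = (9 + 4·11 + 25)/6 = 78/6 = 13; σ²_B = ((25−9)/6)² = 7.111
te_C = (4 + 4·9 + 20)/6 = 60/6 = 10; σ²_C = ((20−4)/6)² = 7.111
te_D = (8 + 4·12 + 28)/6 = 84/6 = 14; σ²_D = ((28−8)/6)² = 11.111
te_E = (2 + 4·3 + 10)/6 = 24/6 = 4; σ²_E = ((10−2)/6)² = 1.778
te_F = (1 + 4·3 + 11)/6 = 24/6 = 4; σ²_F = ((11−1)/6)² = 2.778

Forward pass:
ES_A = 0; EF_A = 2
ES_B = 0; EF_B = 13
ES_C = 2; EF_C = 2+10 = 12
ES_D = max(EF_A=2, EF_B=13) = 13; EF_D = 13+14 = 27
ES_E = max(EF_A=2, EF_B=13) = 13; EF_E = 13+4 = 17
ES_F = max(EF_A=2, EF_C=12, EF_D=27, EF_E=17) = 27; EF_F = 27+4 = 31
Expected project duration μ = 31 days. Critical path: B → D → F.

Variances on critical path: σ²_B=7.111, σ²_D=11.111, σ²_F=2.778.
Largest is σ²_D = 11.111.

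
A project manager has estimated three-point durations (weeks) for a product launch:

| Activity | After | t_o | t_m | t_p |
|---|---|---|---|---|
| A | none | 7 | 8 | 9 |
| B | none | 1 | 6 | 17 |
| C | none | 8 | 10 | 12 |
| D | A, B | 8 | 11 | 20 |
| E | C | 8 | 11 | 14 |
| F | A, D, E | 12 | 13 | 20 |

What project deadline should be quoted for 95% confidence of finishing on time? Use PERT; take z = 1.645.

38.0 weeks

te_A = (7 + 4·8 + 9)/6 = 48/6 = 8; σ²_A = ((9−7)/6)² = 0.111
te_B = (1 + 4·6 + 17)/6 = 42/6 = 7; σ²_B = ((17−1)/6)² = 7.111
te_C = (8 + 4·10 + 12)/6 = 60/6 = 10; σ²_C = ((12−8)/6)² = 0.444
te_D = (8 + 4·11 + 20)/6 = 72/6 = 12; σ²_D = ((20−8)/6)² = 4.000
te_E = (8 + 4·11 + 14)/6 = 66/6 = 11; σ²_E = ((14−8)/6)² = 1.000
te_F = (12 + 4·13 + 20)/6 = 84/6 = 14; σ²_F = ((20−12)/6)² = 1.778

Forward pass:
ES_A = 0; EF_A = 8
ES_B = 0; EF_B = 7
ES_C = 0; EF_C = 10
ES_D = max(EF_A=8, EF_B=7) = 8; EF_D = 8+12 = 20
ES_E = 10; EF_E = 10+11 = 21
ES_F = max(EF_A=8, EF_D=20, EF_E=21) = 21; EF_F = 21+14 = 35
Expected project duration μ = 35 weeks. Critical path: C → E → F.

Variance along critical path = 0.444 + 1.000 + 1.778 = 3.222; σ = 1.795 weeks.
D = μ + z·σ = 35 + 1.645·1.795 = 38.0 weeks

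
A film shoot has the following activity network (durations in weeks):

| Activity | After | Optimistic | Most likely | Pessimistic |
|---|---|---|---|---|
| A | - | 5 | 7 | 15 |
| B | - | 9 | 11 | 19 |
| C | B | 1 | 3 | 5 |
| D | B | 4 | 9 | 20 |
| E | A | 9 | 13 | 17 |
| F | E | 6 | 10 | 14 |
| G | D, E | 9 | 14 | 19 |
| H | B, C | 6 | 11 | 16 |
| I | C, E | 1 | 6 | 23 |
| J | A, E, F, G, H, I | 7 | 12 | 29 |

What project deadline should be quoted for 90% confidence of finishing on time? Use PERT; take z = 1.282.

te_A = (5 + 4·7 + 15)/6 = 48/6 = 8; σ²_A = ((15−5)/6)² = 2.778
te_B = (9 + 4·11 + 19)/6 = 72/6 = 12; σ²_B = ((19−9)/6)² = 2.778
te_C = (1 + 4·3 + 5)/6 = 18/6 = 3; σ²_C = ((5−1)/6)² = 0.444
te_D = (4 + 4·9 + 20)/6 = 60/6 = 10; σ²_D = ((20−4)/6)² = 7.111
te_E = (9 + 4·13 + 17)/6 = 78/6 = 13; σ²_E = ((17−9)/6)² = 1.778
te_F = (6 + 4·10 + 14)/6 = 60/6 = 10; σ²_F = ((14−6)/6)² = 1.778
te_G = (9 + 4·14 + 19)/6 = 84/6 = 14; σ²_G = ((19−9)/6)² = 2.778
te_H = (6 + 4·11 + 16)/6 = 66/6 = 11; σ²_H = ((16−6)/6)² = 2.778
te_I = (1 + 4·6 + 23)/6 = 48/6 = 8; σ²_I = ((23−1)/6)² = 13.444
te_J = (7 + 4·12 + 29)/6 = 84/6 = 14; σ²_J = ((29−7)/6)² = 13.444

Forward pass:
ES_A = 0; EF_A = 8
ES_B = 0; EF_B = 12
ES_C = 12; EF_C = 12+3 = 15
ES_D = 12; EF_D = 12+10 = 22
ES_E = 8; EF_E = 8+13 = 21
ES_F = 21; EF_F = 21+10 = 31
ES_G = max(EF_D=22, EF_E=21) = 22; EF_G = 22+14 = 36
ES_H = max(EF_B=12, EF_C=15) = 15; EF_H = 15+11 = 26
ES_I = max(EF_C=15, EF_E=21) = 21; EF_I = 21+8 = 29
ES_J = max(EF_A=8, EF_E=21, EF_F=31, EF_G=36, EF_H=26, EF_I=29) = 36; EF_J = 36+14 = 50
Expected project duration μ = 50 weeks. Critical path: B → D → G → J.

Variance along critical path = 2.778 + 7.111 + 2.778 + 13.444 = 26.111; σ = 5.110 weeks.
D = μ + z·σ = 50 + 1.282·5.110 = 56.6 weeks

56.6 weeks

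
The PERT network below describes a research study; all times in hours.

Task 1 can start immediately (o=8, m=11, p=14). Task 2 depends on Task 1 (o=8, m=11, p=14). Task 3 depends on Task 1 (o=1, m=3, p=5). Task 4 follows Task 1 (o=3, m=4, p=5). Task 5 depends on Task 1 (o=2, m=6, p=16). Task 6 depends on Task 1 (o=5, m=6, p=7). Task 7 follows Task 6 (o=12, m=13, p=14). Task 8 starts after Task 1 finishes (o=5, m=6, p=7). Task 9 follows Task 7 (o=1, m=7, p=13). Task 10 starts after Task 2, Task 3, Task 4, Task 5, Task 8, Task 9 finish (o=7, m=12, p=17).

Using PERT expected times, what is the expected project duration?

te_Task 1 = (8 + 4·11 + 14)/6 = 66/6 = 11
te_Task 2 = (8 + 4·11 + 14)/6 = 66/6 = 11
te_Task 3 = (1 + 4·3 + 5)/6 = 18/6 = 3
te_Task 4 = (3 + 4·4 + 5)/6 = 24/6 = 4
te_Task 5 = (2 + 4·6 + 16)/6 = 42/6 = 7
te_Task 6 = (5 + 4·6 + 7)/6 = 36/6 = 6
te_Task 7 = (12 + 4·13 + 14)/6 = 78/6 = 13
te_Task 8 = (5 + 4·6 + 7)/6 = 36/6 = 6
te_Task 9 = (1 + 4·7 + 13)/6 = 42/6 = 7
te_Task 10 = (7 + 4·12 + 17)/6 = 72/6 = 12

Forward pass:
ES_Task 1 = 0; EF_Task 1 = 11
ES_Task 2 = 11; EF_Task 2 = 11+11 = 22
ES_Task 3 = 11; EF_Task 3 = 11+3 = 14
ES_Task 4 = 11; EF_Task 4 = 11+4 = 15
ES_Task 5 = 11; EF_Task 5 = 11+7 = 18
ES_Task 6 = 11; EF_Task 6 = 11+6 = 17
ES_Task 7 = 17; EF_Task 7 = 17+13 = 30
ES_Task 8 = 11; EF_Task 8 = 11+6 = 17
ES_Task 9 = 30; EF_Task 9 = 30+7 = 37
ES_Task 10 = max(EF_Task 2=22, EF_Task 3=14, EF_Task 4=15, EF_Task 5=18, EF_Task 8=17, EF_Task 9=37) = 37; EF_Task 10 = 37+12 = 49
Expected project duration μ = 49 hours. Critical path: Task 1 → Task 6 → Task 7 → Task 9 → Task 10.

49 hours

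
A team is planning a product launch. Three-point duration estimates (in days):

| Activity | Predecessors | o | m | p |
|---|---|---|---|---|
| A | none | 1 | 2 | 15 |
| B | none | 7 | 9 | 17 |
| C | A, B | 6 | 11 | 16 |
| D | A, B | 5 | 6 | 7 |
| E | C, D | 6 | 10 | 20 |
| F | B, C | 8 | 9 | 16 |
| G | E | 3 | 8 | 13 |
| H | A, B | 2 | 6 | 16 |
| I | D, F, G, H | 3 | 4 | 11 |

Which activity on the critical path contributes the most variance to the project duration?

te_A = (1 + 4·2 + 15)/6 = 24/6 = 4; σ²_A = ((15−1)/6)² = 5.444
te_B = (7 + 4·9 + 17)/6 = 60/6 = 10; σ²_B = ((17−7)/6)² = 2.778
te_C = (6 + 4·11 + 16)/6 = 66/6 = 11; σ²_C = ((16−6)/6)² = 2.778
te_D = (5 + 4·6 + 7)/6 = 36/6 = 6; σ²_D = ((7−5)/6)² = 0.111
te_E = (6 + 4·10 + 20)/6 = 66/6 = 11; σ²_E = ((20−6)/6)² = 5.444
te_F = (8 + 4·9 + 16)/6 = 60/6 = 10; σ²_F = ((16−8)/6)² = 1.778
te_G = (3 + 4·8 + 13)/6 = 48/6 = 8; σ²_G = ((13−3)/6)² = 2.778
te_H = (2 + 4·6 + 16)/6 = 42/6 = 7; σ²_H = ((16−2)/6)² = 5.444
te_I = (3 + 4·4 + 11)/6 = 30/6 = 5; σ²_I = ((11−3)/6)² = 1.778

Forward pass:
ES_A = 0; EF_A = 4
ES_B = 0; EF_B = 10
ES_C = max(EF_A=4, EF_B=10) = 10; EF_C = 10+11 = 21
ES_D = max(EF_A=4, EF_B=10) = 10; EF_D = 10+6 = 16
ES_E = max(EF_C=21, EF_D=16) = 21; EF_E = 21+11 = 32
ES_F = max(EF_B=10, EF_C=21) = 21; EF_F = 21+10 = 31
ES_G = 32; EF_G = 32+8 = 40
ES_H = max(EF_A=4, EF_B=10) = 10; EF_H = 10+7 = 17
ES_I = max(EF_D=16, EF_F=31, EF_G=40, EF_H=17) = 40; EF_I = 40+5 = 45
Expected project duration μ = 45 days. Critical path: B → C → E → G → I.

Variances on critical path: σ²_B=2.778, σ²_C=2.778, σ²_E=5.444, σ²_G=2.778, σ²_I=1.778.
Largest is σ²_E = 5.444.

E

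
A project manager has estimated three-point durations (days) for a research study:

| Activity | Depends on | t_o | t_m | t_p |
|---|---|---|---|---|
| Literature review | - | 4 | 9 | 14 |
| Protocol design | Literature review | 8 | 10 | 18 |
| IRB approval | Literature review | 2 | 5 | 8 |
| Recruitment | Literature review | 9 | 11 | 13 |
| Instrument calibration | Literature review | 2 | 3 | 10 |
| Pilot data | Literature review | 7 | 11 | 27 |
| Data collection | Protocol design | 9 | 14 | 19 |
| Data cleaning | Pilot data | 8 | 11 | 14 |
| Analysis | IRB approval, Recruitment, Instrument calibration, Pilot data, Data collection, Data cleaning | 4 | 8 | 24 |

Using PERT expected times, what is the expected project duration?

44 days

te_Literature review = (4 + 4·9 + 14)/6 = 54/6 = 9
te_Protocol design = (8 + 4·10 + 18)/6 = 66/6 = 11
te_IRB approval = (2 + 4·5 + 8)/6 = 30/6 = 5
te_Recruitment = (9 + 4·11 + 13)/6 = 66/6 = 11
te_Instrument calibration = (2 + 4·3 + 10)/6 = 24/6 = 4
te_Pilot data = (7 + 4·11 + 27)/6 = 78/6 = 13
te_Data collection = (9 + 4·14 + 19)/6 = 84/6 = 14
te_Data cleaning = (8 + 4·11 + 14)/6 = 66/6 = 11
te_Analysis = (4 + 4·8 + 24)/6 = 60/6 = 10

Forward pass:
ES_Literature review = 0; EF_Literature review = 9
ES_Protocol design = 9; EF_Protocol design = 9+11 = 20
ES_IRB approval = 9; EF_IRB approval = 9+5 = 14
ES_Recruitment = 9; EF_Recruitment = 9+11 = 20
ES_Instrument calibration = 9; EF_Instrument calibration = 9+4 = 13
ES_Pilot data = 9; EF_Pilot data = 9+13 = 22
ES_Data collection = 20; EF_Data collection = 20+14 = 34
ES_Data cleaning = 22; EF_Data cleaning = 22+11 = 33
ES_Analysis = max(EF_IRB approval=14, EF_Recruitment=20, EF_Instrument calibration=13, EF_Pilot data=22, EF_Data collection=34, EF_Data cleaning=33) = 34; EF_Analysis = 34+10 = 44
Expected project duration μ = 44 days. Critical path: Literature review → Protocol design → Data collection → Analysis.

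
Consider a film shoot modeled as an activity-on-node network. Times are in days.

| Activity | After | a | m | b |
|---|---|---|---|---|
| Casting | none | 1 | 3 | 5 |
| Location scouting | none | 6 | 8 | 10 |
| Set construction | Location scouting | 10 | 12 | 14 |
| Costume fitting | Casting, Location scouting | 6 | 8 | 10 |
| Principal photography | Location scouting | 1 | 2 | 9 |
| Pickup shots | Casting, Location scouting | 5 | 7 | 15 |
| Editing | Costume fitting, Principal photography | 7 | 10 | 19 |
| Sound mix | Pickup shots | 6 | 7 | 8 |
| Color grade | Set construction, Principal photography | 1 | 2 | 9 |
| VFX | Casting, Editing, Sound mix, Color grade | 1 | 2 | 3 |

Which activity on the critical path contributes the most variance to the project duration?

te_Casting = (1 + 4·3 + 5)/6 = 18/6 = 3; σ²_Casting = ((5−1)/6)² = 0.444
te_Location scouting = (6 + 4·8 + 10)/6 = 48/6 = 8; σ²_Location scouting = ((10−6)/6)² = 0.444
te_Set construction = (10 + 4·12 + 14)/6 = 72/6 = 12; σ²_Set construction = ((14−10)/6)² = 0.444
te_Costume fitting = (6 + 4·8 + 10)/6 = 48/6 = 8; σ²_Costume fitting = ((10−6)/6)² = 0.444
te_Principal photography = (1 + 4·2 + 9)/6 = 18/6 = 3; σ²_Principal photography = ((9−1)/6)² = 1.778
te_Pickup shots = (5 + 4·7 + 15)/6 = 48/6 = 8; σ²_Pickup shots = ((15−5)/6)² = 2.778
te_Editing = (7 + 4·10 + 19)/6 = 66/6 = 11; σ²_Editing = ((19−7)/6)² = 4.000
te_Sound mix = (6 + 4·7 + 8)/6 = 42/6 = 7; σ²_Sound mix = ((8−6)/6)² = 0.111
te_Color grade = (1 + 4·2 + 9)/6 = 18/6 = 3; σ²_Color grade = ((9−1)/6)² = 1.778
te_VFX = (1 + 4·2 + 3)/6 = 12/6 = 2; σ²_VFX = ((3−1)/6)² = 0.111

Forward pass:
ES_Casting = 0; EF_Casting = 3
ES_Location scouting = 0; EF_Location scouting = 8
ES_Set construction = 8; EF_Set construction = 8+12 = 20
ES_Costume fitting = max(EF_Casting=3, EF_Location scouting=8) = 8; EF_Costume fitting = 8+8 = 16
ES_Principal photography = 8; EF_Principal photography = 8+3 = 11
ES_Pickup shots = max(EF_Casting=3, EF_Location scouting=8) = 8; EF_Pickup shots = 8+8 = 16
ES_Editing = max(EF_Costume fitting=16, EF_Principal photography=11) = 16; EF_Editing = 16+11 = 27
ES_Sound mix = 16; EF_Sound mix = 16+7 = 23
ES_Color grade = max(EF_Set construction=20, EF_Principal photography=11) = 20; EF_Color grade = 20+3 = 23
ES_VFX = max(EF_Casting=3, EF_Editing=27, EF_Sound mix=23, EF_Color grade=23) = 27; EF_VFX = 27+2 = 29
Expected project duration μ = 29 days. Critical path: Location scouting → Costume fitting → Editing → VFX.

Variances on critical path: σ²_Location scouting=0.444, σ²_Costume fitting=0.444, σ²_Editing=4.000, σ²_VFX=0.111.
Largest is σ²_Editing = 4.000.

Editing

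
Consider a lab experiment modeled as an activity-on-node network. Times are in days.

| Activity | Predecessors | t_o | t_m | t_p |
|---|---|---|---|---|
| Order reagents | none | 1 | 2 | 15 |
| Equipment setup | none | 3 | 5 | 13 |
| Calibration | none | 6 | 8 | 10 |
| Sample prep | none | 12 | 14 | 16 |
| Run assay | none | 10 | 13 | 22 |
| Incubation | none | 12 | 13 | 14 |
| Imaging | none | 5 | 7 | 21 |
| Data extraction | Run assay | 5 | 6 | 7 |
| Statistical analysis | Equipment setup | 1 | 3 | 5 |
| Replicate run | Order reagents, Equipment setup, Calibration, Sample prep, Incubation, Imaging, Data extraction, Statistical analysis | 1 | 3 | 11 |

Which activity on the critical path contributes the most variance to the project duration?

Run assay

te_Order reagents = (1 + 4·2 + 15)/6 = 24/6 = 4; σ²_Order reagents = ((15−1)/6)² = 5.444
te_Equipment setup = (3 + 4·5 + 13)/6 = 36/6 = 6; σ²_Equipment setup = ((13−3)/6)² = 2.778
te_Calibration = (6 + 4·8 + 10)/6 = 48/6 = 8; σ²_Calibration = ((10−6)/6)² = 0.444
te_Sample prep = (12 + 4·14 + 16)/6 = 84/6 = 14; σ²_Sample prep = ((16−12)/6)² = 0.444
te_Run assay = (10 + 4·13 + 22)/6 = 84/6 = 14; σ²_Run assay = ((22−10)/6)² = 4.000
te_Incubation = (12 + 4·13 + 14)/6 = 78/6 = 13; σ²_Incubation = ((14−12)/6)² = 0.111
te_Imaging = (5 + 4·7 + 21)/6 = 54/6 = 9; σ²_Imaging = ((21−5)/6)² = 7.111
te_Data extraction = (5 + 4·6 + 7)/6 = 36/6 = 6; σ²_Data extraction = ((7−5)/6)² = 0.111
te_Statistical analysis = (1 + 4·3 + 5)/6 = 18/6 = 3; σ²_Statistical analysis = ((5−1)/6)² = 0.444
te_Replicate run = (1 + 4·3 + 11)/6 = 24/6 = 4; σ²_Replicate run = ((11−1)/6)² = 2.778

Forward pass:
ES_Order reagents = 0; EF_Order reagents = 4
ES_Equipment setup = 0; EF_Equipment setup = 6
ES_Calibration = 0; EF_Calibration = 8
ES_Sample prep = 0; EF_Sample prep = 14
ES_Run assay = 0; EF_Run assay = 14
ES_Incubation = 0; EF_Incubation = 13
ES_Imaging = 0; EF_Imaging = 9
ES_Data extraction = 14; EF_Data extraction = 14+6 = 20
ES_Statistical analysis = 6; EF_Statistical analysis = 6+3 = 9
ES_Replicate run = max(EF_Order reagents=4, EF_Equipment setup=6, EF_Calibration=8, EF_Sample prep=14, EF_Incubation=13, EF_Imaging=9, EF_Data extraction=20, EF_Statistical analysis=9) = 20; EF_Replicate run = 20+4 = 24
Expected project duration μ = 24 days. Critical path: Run assay → Data extraction → Replicate run.

Variances on critical path: σ²_Run assay=4.000, σ²_Data extraction=0.111, σ²_Replicate run=2.778.
Largest is σ²_Run assay = 4.000.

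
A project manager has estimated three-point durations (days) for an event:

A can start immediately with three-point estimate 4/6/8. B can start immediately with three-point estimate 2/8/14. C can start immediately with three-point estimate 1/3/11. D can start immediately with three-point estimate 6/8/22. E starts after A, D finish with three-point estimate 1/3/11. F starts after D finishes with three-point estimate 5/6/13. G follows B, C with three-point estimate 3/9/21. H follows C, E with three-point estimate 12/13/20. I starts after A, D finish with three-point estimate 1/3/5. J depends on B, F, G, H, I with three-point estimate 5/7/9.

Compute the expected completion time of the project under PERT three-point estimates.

te_A = (4 + 4·6 + 8)/6 = 36/6 = 6
te_B = (2 + 4·8 + 14)/6 = 48/6 = 8
te_C = (1 + 4·3 + 11)/6 = 24/6 = 4
te_D = (6 + 4·8 + 22)/6 = 60/6 = 10
te_E = (1 + 4·3 + 11)/6 = 24/6 = 4
te_F = (5 + 4·6 + 13)/6 = 42/6 = 7
te_G = (3 + 4·9 + 21)/6 = 60/6 = 10
te_H = (12 + 4·13 + 20)/6 = 84/6 = 14
te_I = (1 + 4·3 + 5)/6 = 18/6 = 3
te_J = (5 + 4·7 + 9)/6 = 42/6 = 7

Forward pass:
ES_A = 0; EF_A = 6
ES_B = 0; EF_B = 8
ES_C = 0; EF_C = 4
ES_D = 0; EF_D = 10
ES_E = max(EF_A=6, EF_D=10) = 10; EF_E = 10+4 = 14
ES_F = 10; EF_F = 10+7 = 17
ES_G = max(EF_B=8, EF_C=4) = 8; EF_G = 8+10 = 18
ES_H = max(EF_C=4, EF_E=14) = 14; EF_H = 14+14 = 28
ES_I = max(EF_A=6, EF_D=10) = 10; EF_I = 10+3 = 13
ES_J = max(EF_B=8, EF_F=17, EF_G=18, EF_H=28, EF_I=13) = 28; EF_J = 28+7 = 35
Expected project duration μ = 35 days. Critical path: D → E → H → J.

35 days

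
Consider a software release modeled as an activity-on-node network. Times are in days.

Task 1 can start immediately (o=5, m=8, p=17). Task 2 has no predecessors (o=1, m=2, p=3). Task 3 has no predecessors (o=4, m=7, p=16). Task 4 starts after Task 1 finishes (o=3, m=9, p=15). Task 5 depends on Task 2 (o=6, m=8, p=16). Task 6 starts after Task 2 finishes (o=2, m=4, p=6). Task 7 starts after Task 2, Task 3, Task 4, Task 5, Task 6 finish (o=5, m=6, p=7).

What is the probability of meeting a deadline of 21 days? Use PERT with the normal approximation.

te_Task 1 = (5 + 4·8 + 17)/6 = 54/6 = 9; σ²_Task 1 = ((17−5)/6)² = 4.000
te_Task 2 = (1 + 4·2 + 3)/6 = 12/6 = 2; σ²_Task 2 = ((3−1)/6)² = 0.111
te_Task 3 = (4 + 4·7 + 16)/6 = 48/6 = 8; σ²_Task 3 = ((16−4)/6)² = 4.000
te_Task 4 = (3 + 4·9 + 15)/6 = 54/6 = 9; σ²_Task 4 = ((15−3)/6)² = 4.000
te_Task 5 = (6 + 4·8 + 16)/6 = 54/6 = 9; σ²_Task 5 = ((16−6)/6)² = 2.778
te_Task 6 = (2 + 4·4 + 6)/6 = 24/6 = 4; σ²_Task 6 = ((6−2)/6)² = 0.444
te_Task 7 = (5 + 4·6 + 7)/6 = 36/6 = 6; σ²_Task 7 = ((7−5)/6)² = 0.111

Forward pass:
ES_Task 1 = 0; EF_Task 1 = 9
ES_Task 2 = 0; EF_Task 2 = 2
ES_Task 3 = 0; EF_Task 3 = 8
ES_Task 4 = 9; EF_Task 4 = 9+9 = 18
ES_Task 5 = 2; EF_Task 5 = 2+9 = 11
ES_Task 6 = 2; EF_Task 6 = 2+4 = 6
ES_Task 7 = max(EF_Task 2=2, EF_Task 3=8, EF_Task 4=18, EF_Task 5=11, EF_Task 6=6) = 18; EF_Task 7 = 18+6 = 24
Expected project duration μ = 24 days. Critical path: Task 1 → Task 4 → Task 7.

Variance along critical path = 4.000 + 4.000 + 0.111 = 8.111; σ = √8.111 = 2.848 days.
Z = (21 − 24) / 2.848 = -1.053
P(T ≤ 21) = Φ(-1.053) ≈ 0.146

0.146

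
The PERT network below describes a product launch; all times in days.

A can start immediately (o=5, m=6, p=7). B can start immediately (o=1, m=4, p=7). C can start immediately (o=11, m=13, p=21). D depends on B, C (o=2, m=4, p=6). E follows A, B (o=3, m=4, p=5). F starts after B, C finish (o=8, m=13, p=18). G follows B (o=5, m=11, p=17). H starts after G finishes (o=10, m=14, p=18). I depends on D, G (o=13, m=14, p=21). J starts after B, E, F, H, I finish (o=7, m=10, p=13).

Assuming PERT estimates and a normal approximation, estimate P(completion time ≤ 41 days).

te_A = (5 + 4·6 + 7)/6 = 36/6 = 6; σ²_A = ((7−5)/6)² = 0.111
te_B = (1 + 4·4 + 7)/6 = 24/6 = 4; σ²_B = ((7−1)/6)² = 1.000
te_C = (11 + 4·13 + 21)/6 = 84/6 = 14; σ²_C = ((21−11)/6)² = 2.778
te_D = (2 + 4·4 + 6)/6 = 24/6 = 4; σ²_D = ((6−2)/6)² = 0.444
te_E = (3 + 4·4 + 5)/6 = 24/6 = 4; σ²_E = ((5−3)/6)² = 0.111
te_F = (8 + 4·13 + 18)/6 = 78/6 = 13; σ²_F = ((18−8)/6)² = 2.778
te_G = (5 + 4·11 + 17)/6 = 66/6 = 11; σ²_G = ((17−5)/6)² = 4.000
te_H = (10 + 4·14 + 18)/6 = 84/6 = 14; σ²_H = ((18−10)/6)² = 1.778
te_I = (13 + 4·14 + 21)/6 = 90/6 = 15; σ²_I = ((21−13)/6)² = 1.778
te_J = (7 + 4·10 + 13)/6 = 60/6 = 10; σ²_J = ((13−7)/6)² = 1.000

Forward pass:
ES_A = 0; EF_A = 6
ES_B = 0; EF_B = 4
ES_C = 0; EF_C = 14
ES_D = max(EF_B=4, EF_C=14) = 14; EF_D = 14+4 = 18
ES_E = max(EF_A=6, EF_B=4) = 6; EF_E = 6+4 = 10
ES_F = max(EF_B=4, EF_C=14) = 14; EF_F = 14+13 = 27
ES_G = 4; EF_G = 4+11 = 15
ES_H = 15; EF_H = 15+14 = 29
ES_I = max(EF_D=18, EF_G=15) = 18; EF_I = 18+15 = 33
ES_J = max(EF_B=4, EF_E=10, EF_F=27, EF_H=29, EF_I=33) = 33; EF_J = 33+10 = 43
Expected project duration μ = 43 days. Critical path: C → D → I → J.

Variance along critical path = 2.778 + 0.444 + 1.778 + 1.000 = 6.000; σ = √6.000 = 2.449 days.
Z = (41 − 43) / 2.449 = -0.816
P(T ≤ 41) = Φ(-0.816) ≈ 0.207

0.207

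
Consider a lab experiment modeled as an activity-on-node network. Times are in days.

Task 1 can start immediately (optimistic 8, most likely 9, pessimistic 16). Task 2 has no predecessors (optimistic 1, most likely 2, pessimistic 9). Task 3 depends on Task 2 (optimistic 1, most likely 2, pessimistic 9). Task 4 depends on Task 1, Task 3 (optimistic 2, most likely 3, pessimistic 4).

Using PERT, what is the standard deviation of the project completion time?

1.37 days

te_Task 1 = (8 + 4·9 + 16)/6 = 60/6 = 10; σ²_Task 1 = ((16−8)/6)² = 1.778
te_Task 2 = (1 + 4·2 + 9)/6 = 18/6 = 3; σ²_Task 2 = ((9−1)/6)² = 1.778
te_Task 3 = (1 + 4·2 + 9)/6 = 18/6 = 3; σ²_Task 3 = ((9−1)/6)² = 1.778
te_Task 4 = (2 + 4·3 + 4)/6 = 18/6 = 3; σ²_Task 4 = ((4−2)/6)² = 0.111

Forward pass:
ES_Task 1 = 0; EF_Task 1 = 10
ES_Task 2 = 0; EF_Task 2 = 3
ES_Task 3 = 3; EF_Task 3 = 3+3 = 6
ES_Task 4 = max(EF_Task 1=10, EF_Task 3=6) = 10; EF_Task 4 = 10+3 = 13
Expected project duration μ = 13 days. Critical path: Task 1 → Task 4.

Variance along critical path = 1.778 + 0.111 = 1.889
σ = √1.889 = 1.374 days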